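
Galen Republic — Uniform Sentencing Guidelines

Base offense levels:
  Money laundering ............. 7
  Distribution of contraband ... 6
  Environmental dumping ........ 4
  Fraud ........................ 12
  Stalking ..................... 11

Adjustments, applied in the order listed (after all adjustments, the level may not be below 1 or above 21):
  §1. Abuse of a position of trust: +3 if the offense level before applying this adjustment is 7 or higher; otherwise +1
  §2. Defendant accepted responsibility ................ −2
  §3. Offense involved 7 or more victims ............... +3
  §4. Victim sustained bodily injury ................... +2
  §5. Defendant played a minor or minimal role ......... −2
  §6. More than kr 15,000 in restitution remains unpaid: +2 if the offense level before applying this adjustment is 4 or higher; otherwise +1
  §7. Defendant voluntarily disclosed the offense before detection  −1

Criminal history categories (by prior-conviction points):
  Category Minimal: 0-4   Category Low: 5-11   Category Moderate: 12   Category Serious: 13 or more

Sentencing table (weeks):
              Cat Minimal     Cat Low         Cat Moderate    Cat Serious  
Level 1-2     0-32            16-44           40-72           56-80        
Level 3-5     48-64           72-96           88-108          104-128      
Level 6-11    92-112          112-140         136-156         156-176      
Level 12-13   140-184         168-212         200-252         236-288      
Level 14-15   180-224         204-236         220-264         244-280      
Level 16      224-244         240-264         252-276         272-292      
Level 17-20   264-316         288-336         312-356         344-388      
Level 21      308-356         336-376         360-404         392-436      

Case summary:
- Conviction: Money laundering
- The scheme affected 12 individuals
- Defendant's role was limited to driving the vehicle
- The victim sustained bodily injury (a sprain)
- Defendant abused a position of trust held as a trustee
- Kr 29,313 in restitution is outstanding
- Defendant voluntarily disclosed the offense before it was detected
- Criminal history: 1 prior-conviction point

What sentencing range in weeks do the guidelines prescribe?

Base offense level for money laundering: 7.
§1 applies (level before this adjustment is 7 ≥ 7, so +3): 7 + 3 = 10.
§2 does not apply.
§3 applies: 10 + 3 = 13.
§4 applies: 13 + 2 = 15.
§5 applies: 15 − 2 = 13.
§6 applies (level before this adjustment is 13 ≥ 4, so +2): 13 + 2 = 15.
§7 applies: 15 − 1 = 14.
Final offense level: 14.
Criminal history: 1 prior point → Category Minimal (0-4).
Level 14 falls in the 14-15 band.
Grid: Level 14-15 × Category Minimal = 180-224 weeks.

180-224 weeks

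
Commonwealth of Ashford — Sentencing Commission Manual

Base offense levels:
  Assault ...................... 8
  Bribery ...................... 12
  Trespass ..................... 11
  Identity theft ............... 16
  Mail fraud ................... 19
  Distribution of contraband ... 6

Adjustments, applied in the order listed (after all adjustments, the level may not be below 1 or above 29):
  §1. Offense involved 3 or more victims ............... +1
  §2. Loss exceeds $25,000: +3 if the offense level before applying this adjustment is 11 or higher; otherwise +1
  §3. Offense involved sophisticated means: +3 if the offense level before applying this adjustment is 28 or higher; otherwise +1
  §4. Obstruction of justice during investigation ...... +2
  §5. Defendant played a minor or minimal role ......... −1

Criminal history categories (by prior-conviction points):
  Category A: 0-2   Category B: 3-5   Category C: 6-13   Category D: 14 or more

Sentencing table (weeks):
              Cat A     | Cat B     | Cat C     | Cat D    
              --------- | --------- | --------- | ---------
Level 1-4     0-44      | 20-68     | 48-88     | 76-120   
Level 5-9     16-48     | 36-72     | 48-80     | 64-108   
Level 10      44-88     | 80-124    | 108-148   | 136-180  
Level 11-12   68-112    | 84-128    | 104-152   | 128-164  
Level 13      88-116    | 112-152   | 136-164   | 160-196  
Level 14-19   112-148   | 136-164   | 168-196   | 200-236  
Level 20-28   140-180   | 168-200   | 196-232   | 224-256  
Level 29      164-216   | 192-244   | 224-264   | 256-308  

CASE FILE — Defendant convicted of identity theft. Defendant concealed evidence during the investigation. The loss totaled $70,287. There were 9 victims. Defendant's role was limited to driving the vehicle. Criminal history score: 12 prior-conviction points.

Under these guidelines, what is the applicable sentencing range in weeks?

196-232 weeks

Base offense level for identity theft: 16.
§1 applies: 16 + 1 = 17.
§2 applies (level before this adjustment is 17 ≥ 11, so +3): 17 + 3 = 20.
§3 does not apply.
§4 applies: 20 + 2 = 22.
§5 applies: 22 − 1 = 21.
Final offense level: 21.
Criminal history: 12 prior points → Category C (6-13).
Level 21 falls in the 20-28 band.
Grid: Level 20-28 × Category C = 196-232 weeks.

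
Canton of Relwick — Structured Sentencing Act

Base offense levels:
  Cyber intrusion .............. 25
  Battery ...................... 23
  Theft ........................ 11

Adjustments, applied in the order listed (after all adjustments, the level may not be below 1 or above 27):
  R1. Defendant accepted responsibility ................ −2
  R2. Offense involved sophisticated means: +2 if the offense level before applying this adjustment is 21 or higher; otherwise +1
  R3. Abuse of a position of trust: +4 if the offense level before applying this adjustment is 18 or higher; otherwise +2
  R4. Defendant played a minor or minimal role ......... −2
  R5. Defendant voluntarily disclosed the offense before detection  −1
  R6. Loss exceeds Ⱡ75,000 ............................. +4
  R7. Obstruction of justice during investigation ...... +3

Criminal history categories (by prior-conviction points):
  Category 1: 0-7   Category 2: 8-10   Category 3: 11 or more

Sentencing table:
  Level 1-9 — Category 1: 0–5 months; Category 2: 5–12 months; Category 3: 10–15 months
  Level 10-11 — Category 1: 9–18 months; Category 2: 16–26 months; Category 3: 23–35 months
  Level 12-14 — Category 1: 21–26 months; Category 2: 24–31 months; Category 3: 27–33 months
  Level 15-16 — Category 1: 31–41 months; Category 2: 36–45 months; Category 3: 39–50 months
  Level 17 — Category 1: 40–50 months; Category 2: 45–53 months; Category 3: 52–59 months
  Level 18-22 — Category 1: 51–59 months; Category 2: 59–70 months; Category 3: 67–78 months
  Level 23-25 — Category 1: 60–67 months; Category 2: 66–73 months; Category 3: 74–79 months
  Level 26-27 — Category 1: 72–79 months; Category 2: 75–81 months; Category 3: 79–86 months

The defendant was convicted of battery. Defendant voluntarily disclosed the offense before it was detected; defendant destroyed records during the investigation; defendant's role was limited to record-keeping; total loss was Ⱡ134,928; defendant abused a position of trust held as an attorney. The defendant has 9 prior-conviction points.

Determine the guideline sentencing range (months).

Base offense level for battery: 23.
R2 does not apply.
R3 applies (level before this adjustment is 23 ≥ 18, so +4): 23 + 4 = 27.
R4 applies: 27 − 2 = 25.
R5 applies: 25 − 1 = 24.
R6 applies: 24 + 4 = 28.
R7 applies: 28 + 3 = 31.
Level 31 exceeds the maximum of 27; capped at 27.
Final offense level: 27.
Criminal history: 9 prior points → Category 2 (8-10).
Level 27 falls in the 26-27 band.
Grid: Level 26-27 × Category 2 = 75-81 months.

75-81 months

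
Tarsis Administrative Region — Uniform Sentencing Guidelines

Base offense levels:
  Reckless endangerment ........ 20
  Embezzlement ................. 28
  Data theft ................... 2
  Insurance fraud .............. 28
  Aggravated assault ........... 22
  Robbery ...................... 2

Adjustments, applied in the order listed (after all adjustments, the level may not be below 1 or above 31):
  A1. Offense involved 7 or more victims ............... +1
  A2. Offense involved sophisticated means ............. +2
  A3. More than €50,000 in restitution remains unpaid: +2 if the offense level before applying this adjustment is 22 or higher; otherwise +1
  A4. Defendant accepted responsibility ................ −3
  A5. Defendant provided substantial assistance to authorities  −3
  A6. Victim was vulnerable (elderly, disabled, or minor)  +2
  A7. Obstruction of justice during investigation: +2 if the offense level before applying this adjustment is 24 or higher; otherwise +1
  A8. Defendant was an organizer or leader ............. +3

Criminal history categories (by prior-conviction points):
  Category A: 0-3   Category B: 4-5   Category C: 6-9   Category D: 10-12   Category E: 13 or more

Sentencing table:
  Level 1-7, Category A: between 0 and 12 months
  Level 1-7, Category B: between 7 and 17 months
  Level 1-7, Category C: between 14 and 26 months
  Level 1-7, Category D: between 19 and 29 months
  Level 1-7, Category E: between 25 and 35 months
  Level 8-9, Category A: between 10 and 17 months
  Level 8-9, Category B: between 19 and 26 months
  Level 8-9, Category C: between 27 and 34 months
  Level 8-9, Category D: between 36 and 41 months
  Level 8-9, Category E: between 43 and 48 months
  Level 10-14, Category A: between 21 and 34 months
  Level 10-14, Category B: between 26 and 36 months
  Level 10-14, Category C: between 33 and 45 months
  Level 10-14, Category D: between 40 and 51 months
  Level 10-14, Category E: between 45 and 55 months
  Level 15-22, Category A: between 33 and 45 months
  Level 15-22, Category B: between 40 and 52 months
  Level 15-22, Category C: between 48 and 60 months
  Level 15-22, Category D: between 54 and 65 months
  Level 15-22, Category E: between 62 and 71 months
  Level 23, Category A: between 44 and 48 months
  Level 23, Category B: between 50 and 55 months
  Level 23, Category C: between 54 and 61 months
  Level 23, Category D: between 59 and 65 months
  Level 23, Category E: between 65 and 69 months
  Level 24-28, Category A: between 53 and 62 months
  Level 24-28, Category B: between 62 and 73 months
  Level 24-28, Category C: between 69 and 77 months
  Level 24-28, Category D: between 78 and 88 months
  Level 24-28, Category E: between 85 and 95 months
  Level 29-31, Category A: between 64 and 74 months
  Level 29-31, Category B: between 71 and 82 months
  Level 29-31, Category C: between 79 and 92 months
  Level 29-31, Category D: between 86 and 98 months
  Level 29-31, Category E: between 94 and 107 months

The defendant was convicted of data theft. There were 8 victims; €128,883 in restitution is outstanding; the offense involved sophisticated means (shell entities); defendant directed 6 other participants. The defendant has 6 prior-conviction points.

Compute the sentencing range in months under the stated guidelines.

27-34 months

Base offense level for data theft: 2.
A1 applies: 2 + 1 = 3.
A2 applies: 3 + 2 = 5.
A3 applies (level before this adjustment is 5 < 22, so +1): 5 + 1 = 6.
A4 does not apply.
A5 does not apply.
A8 applies: 6 + 3 = 9.
Final offense level: 9.
Criminal history: 6 prior points → Category C (6-9).
Level 9 falls in the 8-9 band.
Grid: Level 8-9 × Category C = 27-34 months.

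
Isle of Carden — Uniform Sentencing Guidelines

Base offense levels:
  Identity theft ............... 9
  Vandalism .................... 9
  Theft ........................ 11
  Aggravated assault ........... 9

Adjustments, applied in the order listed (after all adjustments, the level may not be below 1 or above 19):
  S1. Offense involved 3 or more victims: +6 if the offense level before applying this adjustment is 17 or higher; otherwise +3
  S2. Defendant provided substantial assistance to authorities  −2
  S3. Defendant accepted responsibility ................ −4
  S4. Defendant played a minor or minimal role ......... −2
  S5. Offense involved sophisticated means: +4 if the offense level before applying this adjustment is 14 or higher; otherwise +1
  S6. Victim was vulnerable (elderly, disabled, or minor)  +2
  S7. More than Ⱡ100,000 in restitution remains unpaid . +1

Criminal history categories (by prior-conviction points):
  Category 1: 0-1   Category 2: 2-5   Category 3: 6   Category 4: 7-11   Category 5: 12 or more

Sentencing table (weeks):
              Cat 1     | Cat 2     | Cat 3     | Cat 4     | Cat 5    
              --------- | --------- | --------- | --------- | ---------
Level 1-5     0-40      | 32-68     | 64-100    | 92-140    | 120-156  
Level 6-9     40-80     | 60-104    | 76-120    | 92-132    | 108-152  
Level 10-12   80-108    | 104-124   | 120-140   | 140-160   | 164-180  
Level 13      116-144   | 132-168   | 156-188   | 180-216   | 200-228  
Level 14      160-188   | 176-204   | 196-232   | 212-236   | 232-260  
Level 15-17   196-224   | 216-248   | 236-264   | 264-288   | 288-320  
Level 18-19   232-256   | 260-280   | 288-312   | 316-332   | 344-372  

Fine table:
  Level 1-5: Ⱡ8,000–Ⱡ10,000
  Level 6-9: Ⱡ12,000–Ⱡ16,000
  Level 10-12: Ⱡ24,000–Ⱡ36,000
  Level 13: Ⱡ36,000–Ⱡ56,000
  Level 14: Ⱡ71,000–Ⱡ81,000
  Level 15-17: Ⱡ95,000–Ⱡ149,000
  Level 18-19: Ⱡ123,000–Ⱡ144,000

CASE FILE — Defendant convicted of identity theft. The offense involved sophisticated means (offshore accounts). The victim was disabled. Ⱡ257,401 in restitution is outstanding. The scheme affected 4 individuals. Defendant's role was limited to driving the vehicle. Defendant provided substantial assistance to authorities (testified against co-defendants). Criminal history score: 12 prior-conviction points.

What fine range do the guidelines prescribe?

Ⱡ24,000–Ⱡ36,000

Base offense level for identity theft: 9.
S1 applies (level before this adjustment is 9 < 17, so +3): 9 + 3 = 12.
S2 applies: 12 − 2 = 10.
S3 does not apply.
S4 applies: 10 − 2 = 8.
S5 applies (level before this adjustment is 8 < 14, so +1): 8 + 1 = 9.
S6 applies: 9 + 2 = 11.
S7 applies: 11 + 1 = 12.
Final offense level: 12.
Level 12 falls in the 10-12 band.
Fine table: Level 10-12 → Ⱡ24,000–Ⱡ36,000.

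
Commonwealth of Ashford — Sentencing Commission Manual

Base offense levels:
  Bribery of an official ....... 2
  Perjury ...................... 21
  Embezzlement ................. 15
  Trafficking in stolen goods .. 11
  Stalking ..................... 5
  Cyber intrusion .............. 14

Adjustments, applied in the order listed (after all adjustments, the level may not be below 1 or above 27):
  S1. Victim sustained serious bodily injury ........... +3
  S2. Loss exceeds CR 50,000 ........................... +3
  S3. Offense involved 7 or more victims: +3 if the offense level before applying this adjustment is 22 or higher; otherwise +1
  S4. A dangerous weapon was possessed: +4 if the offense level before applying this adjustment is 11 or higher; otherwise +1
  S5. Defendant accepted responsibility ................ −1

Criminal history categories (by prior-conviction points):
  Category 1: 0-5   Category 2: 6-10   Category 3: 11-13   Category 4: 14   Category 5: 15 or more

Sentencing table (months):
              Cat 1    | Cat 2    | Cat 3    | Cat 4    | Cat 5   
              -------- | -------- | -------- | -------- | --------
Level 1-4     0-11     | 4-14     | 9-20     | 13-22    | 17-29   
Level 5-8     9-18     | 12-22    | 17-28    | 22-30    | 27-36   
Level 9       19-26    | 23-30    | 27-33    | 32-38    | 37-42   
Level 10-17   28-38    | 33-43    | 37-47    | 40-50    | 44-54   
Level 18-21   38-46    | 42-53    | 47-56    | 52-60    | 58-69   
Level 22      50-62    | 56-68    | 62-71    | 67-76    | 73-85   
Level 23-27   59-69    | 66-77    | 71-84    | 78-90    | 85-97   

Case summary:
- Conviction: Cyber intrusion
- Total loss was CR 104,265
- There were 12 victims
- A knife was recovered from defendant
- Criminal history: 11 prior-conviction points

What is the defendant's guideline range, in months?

62-71 months

Base offense level for cyber intrusion: 14.
S2 applies: 14 + 3 = 17.
S3 applies (level before this adjustment is 17 < 22, so +1): 17 + 1 = 18.
S4 applies (level before this adjustment is 18 ≥ 11, so +4): 18 + 4 = 22.
S5 does not apply.
Final offense level: 22.
Criminal history: 11 prior points → Category 3 (11-13).
Level 22 falls in the 22 band.
Grid: Level 22 × Category 3 = 62-71 months.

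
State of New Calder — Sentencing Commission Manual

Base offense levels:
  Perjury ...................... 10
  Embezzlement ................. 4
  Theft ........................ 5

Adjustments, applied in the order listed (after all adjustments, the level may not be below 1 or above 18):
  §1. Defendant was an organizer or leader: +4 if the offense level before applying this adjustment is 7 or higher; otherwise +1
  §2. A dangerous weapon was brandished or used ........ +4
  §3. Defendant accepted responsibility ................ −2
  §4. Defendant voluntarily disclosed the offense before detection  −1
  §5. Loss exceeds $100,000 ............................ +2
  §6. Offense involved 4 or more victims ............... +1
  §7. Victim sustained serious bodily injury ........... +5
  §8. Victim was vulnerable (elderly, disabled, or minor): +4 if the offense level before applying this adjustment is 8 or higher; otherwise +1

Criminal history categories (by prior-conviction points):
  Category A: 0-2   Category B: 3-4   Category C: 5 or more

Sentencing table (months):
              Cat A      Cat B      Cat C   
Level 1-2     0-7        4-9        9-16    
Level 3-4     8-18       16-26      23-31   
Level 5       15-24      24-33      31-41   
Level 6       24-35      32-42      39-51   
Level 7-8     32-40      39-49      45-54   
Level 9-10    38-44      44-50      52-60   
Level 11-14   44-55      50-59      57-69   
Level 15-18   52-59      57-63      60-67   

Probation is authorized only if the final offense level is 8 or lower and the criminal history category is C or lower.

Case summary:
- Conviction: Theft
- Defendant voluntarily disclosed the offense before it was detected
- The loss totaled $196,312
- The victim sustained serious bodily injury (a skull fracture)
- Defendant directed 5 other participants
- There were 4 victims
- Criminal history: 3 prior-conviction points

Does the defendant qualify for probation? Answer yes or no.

No

Base offense level for theft: 5.
§1 applies (level before this adjustment is 5 < 7, so +1): 5 + 1 = 6.
§4 applies: 6 − 1 = 5.
§5 applies: 5 + 2 = 7.
§6 applies: 7 + 1 = 8.
§7 applies: 8 + 5 = 13.
Final offense level: 13.
Criminal history: 3 prior points → Category B (3-4).
Level 13 falls in the 11-14 band.
Grid: Level 11-14 × Category B = 50-59 months.
Probation check: level 13 > 8 and category B ≤ C → not eligible.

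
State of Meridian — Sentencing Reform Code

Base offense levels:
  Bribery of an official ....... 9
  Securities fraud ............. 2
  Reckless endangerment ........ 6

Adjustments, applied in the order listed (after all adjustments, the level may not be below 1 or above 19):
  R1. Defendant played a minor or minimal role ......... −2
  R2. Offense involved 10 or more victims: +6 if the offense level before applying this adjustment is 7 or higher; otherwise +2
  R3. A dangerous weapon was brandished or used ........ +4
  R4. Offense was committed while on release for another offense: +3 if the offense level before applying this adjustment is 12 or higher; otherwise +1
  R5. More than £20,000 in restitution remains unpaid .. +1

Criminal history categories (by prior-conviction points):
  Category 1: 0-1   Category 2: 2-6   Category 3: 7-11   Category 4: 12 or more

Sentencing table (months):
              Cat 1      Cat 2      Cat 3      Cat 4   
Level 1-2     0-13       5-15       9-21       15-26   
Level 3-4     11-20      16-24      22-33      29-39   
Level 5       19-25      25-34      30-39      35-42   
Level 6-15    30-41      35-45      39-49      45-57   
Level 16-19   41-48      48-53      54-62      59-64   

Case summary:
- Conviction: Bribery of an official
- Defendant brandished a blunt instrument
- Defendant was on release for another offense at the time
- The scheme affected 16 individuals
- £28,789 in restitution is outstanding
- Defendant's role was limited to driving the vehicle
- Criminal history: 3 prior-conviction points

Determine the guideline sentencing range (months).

Base offense level for bribery of an official: 9.
R1 applies: 9 − 2 = 7.
R2 applies (level before this adjustment is 7 ≥ 7, so +6): 7 + 6 = 13.
R3 applies: 13 + 4 = 17.
R4 applies (level before this adjustment is 17 ≥ 12, so +3): 17 + 3 = 20.
R5 applies: 20 + 1 = 21.
Level 21 exceeds the maximum of 19; capped at 19.
Final offense level: 19.
Criminal history: 3 prior points → Category 2 (2-6).
Level 19 falls in the 16-19 band.
Grid: Level 16-19 × Category 2 = 48-53 months.

48-53 months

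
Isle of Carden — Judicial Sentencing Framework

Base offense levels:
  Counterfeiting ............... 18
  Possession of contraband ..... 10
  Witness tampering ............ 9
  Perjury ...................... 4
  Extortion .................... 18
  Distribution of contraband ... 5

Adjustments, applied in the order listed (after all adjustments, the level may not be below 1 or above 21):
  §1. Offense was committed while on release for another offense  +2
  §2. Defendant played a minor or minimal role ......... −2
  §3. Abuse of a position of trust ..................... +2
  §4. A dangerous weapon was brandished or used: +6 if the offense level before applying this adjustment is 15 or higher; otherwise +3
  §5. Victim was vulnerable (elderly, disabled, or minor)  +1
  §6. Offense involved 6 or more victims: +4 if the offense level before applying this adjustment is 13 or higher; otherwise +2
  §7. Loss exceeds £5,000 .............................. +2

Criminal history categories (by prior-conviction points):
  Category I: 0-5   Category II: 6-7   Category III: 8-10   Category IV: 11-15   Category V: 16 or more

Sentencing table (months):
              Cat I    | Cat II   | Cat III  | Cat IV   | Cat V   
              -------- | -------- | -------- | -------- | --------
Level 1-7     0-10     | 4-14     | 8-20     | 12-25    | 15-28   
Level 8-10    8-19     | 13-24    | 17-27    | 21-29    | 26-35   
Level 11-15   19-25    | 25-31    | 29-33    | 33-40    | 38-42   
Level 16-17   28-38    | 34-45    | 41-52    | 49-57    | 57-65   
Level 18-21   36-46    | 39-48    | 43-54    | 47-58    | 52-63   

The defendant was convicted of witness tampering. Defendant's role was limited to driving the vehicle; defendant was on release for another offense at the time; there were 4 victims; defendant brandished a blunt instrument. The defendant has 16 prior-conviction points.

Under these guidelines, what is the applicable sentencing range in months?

Base offense level for witness tampering: 9.
§1 applies: 9 + 2 = 11.
§2 applies: 11 − 2 = 9.
§3 does not apply.
§4 applies (level before this adjustment is 9 < 15, so +3): 9 + 3 = 12.
§6 does not apply.
Final offense level: 12.
Criminal history: 16 prior points → Category V (16+).
Level 12 falls in the 11-15 band.
Grid: Level 11-15 × Category V = 38-42 months.

38-42 months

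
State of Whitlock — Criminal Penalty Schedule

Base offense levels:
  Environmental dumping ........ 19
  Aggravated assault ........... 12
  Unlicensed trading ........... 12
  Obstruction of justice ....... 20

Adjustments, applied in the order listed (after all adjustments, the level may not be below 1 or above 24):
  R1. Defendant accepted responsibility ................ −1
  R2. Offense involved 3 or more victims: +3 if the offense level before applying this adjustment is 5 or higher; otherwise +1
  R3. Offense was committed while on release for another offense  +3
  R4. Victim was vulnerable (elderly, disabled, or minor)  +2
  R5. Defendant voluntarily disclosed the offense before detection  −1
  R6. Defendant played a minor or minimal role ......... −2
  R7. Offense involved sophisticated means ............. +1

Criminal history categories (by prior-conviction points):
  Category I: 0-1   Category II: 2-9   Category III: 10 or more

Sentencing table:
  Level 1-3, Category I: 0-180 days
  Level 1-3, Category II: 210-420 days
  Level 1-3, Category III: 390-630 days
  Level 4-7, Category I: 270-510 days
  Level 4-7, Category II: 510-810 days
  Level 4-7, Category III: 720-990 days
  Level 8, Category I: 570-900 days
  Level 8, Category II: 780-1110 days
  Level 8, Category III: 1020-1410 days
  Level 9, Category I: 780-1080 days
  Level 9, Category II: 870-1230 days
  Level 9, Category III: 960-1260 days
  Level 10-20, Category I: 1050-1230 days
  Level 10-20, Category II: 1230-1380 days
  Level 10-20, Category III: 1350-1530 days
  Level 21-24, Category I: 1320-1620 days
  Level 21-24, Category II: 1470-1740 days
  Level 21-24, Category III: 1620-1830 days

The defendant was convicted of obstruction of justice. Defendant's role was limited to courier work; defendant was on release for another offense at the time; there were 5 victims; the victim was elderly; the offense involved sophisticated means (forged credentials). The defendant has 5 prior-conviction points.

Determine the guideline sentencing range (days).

1470-1740 days

Base offense level for obstruction of justice: 20.
R1 does not apply.
R2 applies (level before this adjustment is 20 ≥ 5, so +3): 20 + 3 = 23.
R3 applies: 23 + 3 = 26.
R4 applies: 26 + 2 = 28.
R6 applies: 28 − 2 = 26.
R7 applies: 26 + 1 = 27.
Level 27 exceeds the maximum of 24; capped at 24.
Final offense level: 24.
Criminal history: 5 prior points → Category II (2-9).
Level 24 falls in the 21-24 band.
Grid: Level 21-24 × Category II = 1470-1740 days.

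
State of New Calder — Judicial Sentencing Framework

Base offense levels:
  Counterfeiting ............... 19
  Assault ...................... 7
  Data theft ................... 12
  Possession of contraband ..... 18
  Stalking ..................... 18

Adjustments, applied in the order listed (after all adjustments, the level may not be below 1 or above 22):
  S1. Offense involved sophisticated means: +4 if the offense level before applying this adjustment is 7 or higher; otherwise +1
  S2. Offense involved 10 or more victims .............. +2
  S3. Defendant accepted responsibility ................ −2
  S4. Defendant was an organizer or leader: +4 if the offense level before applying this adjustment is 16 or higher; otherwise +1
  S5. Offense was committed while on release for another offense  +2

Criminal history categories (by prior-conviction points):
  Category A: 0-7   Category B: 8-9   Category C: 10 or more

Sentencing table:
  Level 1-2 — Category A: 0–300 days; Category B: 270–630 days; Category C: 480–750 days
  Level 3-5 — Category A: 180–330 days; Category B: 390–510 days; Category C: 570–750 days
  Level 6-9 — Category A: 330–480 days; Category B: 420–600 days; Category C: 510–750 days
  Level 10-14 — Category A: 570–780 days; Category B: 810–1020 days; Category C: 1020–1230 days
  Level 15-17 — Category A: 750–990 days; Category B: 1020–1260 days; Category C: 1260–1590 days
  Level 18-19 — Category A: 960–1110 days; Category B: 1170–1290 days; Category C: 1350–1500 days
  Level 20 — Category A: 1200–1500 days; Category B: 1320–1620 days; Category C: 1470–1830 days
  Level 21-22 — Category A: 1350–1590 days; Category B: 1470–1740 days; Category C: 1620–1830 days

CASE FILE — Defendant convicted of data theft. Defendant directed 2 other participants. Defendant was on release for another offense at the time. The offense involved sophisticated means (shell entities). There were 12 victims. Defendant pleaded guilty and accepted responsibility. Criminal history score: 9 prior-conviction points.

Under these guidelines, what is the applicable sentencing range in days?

1470-1740 days

Base offense level for data theft: 12.
S1 applies (level before this adjustment is 12 ≥ 7, so +4): 12 + 4 = 16.
S2 applies: 16 + 2 = 18.
S3 applies: 18 − 2 = 16.
S4 applies (level before this adjustment is 16 ≥ 16, so +4): 16 + 4 = 20.
S5 applies: 20 + 2 = 22.
Final offense level: 22.
Criminal history: 9 prior points → Category B (8-9).
Level 22 falls in the 21-22 band.
Grid: Level 21-22 × Category B = 1470-1740 days.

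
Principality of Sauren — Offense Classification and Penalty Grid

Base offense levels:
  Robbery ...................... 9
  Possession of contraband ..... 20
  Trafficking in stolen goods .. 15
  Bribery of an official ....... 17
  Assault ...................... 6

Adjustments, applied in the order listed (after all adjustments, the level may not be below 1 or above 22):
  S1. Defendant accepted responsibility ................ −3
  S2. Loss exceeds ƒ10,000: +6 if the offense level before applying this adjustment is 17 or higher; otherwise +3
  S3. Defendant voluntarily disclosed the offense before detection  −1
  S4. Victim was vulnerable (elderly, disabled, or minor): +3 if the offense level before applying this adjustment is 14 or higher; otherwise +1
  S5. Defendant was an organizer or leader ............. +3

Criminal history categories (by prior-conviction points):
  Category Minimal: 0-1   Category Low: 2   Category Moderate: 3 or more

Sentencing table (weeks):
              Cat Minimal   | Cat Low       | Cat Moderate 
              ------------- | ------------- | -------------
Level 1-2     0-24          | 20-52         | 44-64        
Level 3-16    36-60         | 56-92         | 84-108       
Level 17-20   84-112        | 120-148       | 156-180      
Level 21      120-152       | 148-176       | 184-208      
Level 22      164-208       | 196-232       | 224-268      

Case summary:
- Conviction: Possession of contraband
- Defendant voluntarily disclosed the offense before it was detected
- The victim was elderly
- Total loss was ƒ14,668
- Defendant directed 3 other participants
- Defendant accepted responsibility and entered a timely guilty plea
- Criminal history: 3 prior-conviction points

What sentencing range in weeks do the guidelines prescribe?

Base offense level for possession of contraband: 20.
S1 applies: 20 − 3 = 17.
S2 applies (level before this adjustment is 17 ≥ 17, so +6): 17 + 6 = 23.
S3 applies: 23 − 1 = 22.
S4 applies (level before this adjustment is 22 ≥ 14, so +3): 22 + 3 = 25.
S5 applies: 25 + 3 = 28.
Level 28 exceeds the maximum of 22; capped at 22.
Final offense level: 22.
Criminal history: 3 prior points → Category Moderate (3+).
Level 22 falls in the 22 band.
Grid: Level 22 × Category Moderate = 224-268 weeks.

224-268 weeks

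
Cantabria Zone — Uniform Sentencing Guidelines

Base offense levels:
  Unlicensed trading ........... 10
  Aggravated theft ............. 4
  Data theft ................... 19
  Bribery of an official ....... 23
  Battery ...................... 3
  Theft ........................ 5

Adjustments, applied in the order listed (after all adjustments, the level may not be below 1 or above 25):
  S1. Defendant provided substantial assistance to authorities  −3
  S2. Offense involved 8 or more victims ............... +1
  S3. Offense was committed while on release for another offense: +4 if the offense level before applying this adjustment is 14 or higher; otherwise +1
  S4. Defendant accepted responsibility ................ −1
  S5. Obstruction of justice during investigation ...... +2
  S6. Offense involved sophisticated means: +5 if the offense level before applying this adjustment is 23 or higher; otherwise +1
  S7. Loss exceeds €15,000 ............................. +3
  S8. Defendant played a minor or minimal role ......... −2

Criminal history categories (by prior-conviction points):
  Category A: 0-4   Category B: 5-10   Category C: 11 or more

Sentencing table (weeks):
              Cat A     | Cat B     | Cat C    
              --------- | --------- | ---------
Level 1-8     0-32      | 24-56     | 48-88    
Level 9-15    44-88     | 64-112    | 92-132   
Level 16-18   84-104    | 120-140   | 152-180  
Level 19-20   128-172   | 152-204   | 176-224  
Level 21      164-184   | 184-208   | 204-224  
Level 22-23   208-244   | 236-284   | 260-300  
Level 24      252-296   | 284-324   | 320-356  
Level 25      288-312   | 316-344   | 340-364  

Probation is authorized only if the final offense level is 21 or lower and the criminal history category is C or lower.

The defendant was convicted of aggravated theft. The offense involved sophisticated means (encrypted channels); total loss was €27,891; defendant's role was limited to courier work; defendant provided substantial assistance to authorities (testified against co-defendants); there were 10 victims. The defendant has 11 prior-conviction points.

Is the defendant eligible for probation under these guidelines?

Yes

Base offense level for aggravated theft: 4.
S1 applies: 4 − 3 = 1.
S2 applies: 1 + 1 = 2.
S3 does not apply.
S4 does not apply.
S5 does not apply.
S6 applies (level before this adjustment is 2 < 23, so +1): 2 + 1 = 3.
S7 applies: 3 + 3 = 6.
S8 applies: 6 − 2 = 4.
Final offense level: 4.
Criminal history: 11 prior points → Category C (11+).
Level 4 falls in the 1-8 band.
Grid: Level 1-8 × Category C = 48-88 weeks.
Probation check: level 4 ≤ 21 and category C ≤ C → eligible.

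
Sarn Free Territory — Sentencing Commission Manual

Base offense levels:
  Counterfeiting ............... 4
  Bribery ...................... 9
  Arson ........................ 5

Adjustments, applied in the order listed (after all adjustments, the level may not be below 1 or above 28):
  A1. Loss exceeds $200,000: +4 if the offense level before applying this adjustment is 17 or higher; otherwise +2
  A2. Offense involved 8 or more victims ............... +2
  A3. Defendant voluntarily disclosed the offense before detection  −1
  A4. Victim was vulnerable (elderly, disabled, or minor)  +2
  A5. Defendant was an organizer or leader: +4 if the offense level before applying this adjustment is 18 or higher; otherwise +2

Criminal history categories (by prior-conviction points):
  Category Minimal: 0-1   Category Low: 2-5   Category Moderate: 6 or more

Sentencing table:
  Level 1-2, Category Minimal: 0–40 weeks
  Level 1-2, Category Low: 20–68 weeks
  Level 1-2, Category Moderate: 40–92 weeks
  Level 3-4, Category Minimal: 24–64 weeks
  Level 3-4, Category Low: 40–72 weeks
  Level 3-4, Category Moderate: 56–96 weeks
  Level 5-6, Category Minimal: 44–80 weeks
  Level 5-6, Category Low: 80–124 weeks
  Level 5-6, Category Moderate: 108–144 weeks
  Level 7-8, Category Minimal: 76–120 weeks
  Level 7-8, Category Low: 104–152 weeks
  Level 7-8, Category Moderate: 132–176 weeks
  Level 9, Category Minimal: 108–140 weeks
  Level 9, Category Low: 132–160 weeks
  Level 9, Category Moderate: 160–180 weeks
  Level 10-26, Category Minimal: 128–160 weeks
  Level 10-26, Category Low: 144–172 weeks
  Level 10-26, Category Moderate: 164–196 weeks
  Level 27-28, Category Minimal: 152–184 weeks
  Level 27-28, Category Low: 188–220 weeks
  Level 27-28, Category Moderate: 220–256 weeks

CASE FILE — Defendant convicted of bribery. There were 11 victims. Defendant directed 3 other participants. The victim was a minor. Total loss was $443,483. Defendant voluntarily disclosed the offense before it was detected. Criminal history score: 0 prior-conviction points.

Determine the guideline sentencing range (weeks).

Base offense level for bribery: 9.
A1 applies (level before this adjustment is 9 < 17, so +2): 9 + 2 = 11.
A2 applies: 11 + 2 = 13.
A3 applies: 13 − 1 = 12.
A4 applies: 12 + 2 = 14.
A5 applies (level before this adjustment is 14 < 18, so +2): 14 + 2 = 16.
Final offense level: 16.
Criminal history: 0 prior points → Category Minimal (0-1).
Level 16 falls in the 10-26 band.
Grid: Level 10-26 × Category Minimal = 128-160 weeks.

128-160 weeks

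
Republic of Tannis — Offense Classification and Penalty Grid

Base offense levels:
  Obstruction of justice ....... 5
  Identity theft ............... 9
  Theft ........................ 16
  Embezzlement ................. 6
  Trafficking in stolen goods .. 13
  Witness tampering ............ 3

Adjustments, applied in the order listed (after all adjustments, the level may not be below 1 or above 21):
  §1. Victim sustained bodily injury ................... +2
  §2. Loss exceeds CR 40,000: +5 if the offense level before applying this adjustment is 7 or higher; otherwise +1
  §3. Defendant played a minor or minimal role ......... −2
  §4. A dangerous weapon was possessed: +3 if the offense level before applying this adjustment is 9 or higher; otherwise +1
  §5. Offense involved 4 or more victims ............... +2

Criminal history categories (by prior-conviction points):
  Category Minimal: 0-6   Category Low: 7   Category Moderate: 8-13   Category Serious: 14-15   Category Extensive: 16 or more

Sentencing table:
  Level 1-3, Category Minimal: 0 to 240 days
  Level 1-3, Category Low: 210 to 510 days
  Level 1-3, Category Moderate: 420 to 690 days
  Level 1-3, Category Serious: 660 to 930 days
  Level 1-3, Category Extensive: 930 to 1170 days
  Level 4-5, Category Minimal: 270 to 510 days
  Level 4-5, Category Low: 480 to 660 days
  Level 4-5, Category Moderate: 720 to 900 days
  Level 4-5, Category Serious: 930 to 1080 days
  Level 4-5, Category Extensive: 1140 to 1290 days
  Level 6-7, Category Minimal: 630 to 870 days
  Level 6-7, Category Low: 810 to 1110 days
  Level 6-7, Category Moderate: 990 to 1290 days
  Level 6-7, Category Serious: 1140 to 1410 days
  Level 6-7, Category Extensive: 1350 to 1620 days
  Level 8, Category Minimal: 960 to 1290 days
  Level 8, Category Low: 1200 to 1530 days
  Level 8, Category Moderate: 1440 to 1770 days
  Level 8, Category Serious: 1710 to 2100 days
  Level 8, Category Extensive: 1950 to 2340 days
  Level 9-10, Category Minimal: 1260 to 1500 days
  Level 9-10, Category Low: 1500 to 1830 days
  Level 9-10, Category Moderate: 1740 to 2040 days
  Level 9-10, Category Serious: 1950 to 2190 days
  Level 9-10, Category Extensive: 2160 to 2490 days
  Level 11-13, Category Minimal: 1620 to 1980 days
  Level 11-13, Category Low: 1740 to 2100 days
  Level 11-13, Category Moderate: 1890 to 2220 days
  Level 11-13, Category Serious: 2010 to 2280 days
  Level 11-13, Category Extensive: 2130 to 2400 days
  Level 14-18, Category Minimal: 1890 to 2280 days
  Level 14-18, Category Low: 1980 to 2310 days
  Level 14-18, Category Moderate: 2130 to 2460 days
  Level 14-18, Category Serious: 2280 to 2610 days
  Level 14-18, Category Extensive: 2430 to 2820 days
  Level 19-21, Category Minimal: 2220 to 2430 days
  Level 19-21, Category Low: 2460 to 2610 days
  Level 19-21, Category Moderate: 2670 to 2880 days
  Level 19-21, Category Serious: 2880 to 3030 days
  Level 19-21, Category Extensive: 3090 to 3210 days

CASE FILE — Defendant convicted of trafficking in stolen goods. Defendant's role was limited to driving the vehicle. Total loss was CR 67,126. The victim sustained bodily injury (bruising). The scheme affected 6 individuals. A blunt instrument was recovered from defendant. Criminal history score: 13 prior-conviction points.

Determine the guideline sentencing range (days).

2670-2880 days

Base offense level for trafficking in stolen goods: 13.
§1 applies: 13 + 2 = 15.
§2 applies (level before this adjustment is 15 ≥ 7, so +5): 15 + 5 = 20.
§3 applies: 20 − 2 = 18.
§4 applies (level before this adjustment is 18 ≥ 9, so +3): 18 + 3 = 21.
§5 applies: 21 + 2 = 23.
Level 23 exceeds the maximum of 21; capped at 21.
Final offense level: 21.
Criminal history: 13 prior points → Category Moderate (8-13).
Level 21 falls in the 19-21 band.
Grid: Level 19-21 × Category Moderate = 2670-2880 days.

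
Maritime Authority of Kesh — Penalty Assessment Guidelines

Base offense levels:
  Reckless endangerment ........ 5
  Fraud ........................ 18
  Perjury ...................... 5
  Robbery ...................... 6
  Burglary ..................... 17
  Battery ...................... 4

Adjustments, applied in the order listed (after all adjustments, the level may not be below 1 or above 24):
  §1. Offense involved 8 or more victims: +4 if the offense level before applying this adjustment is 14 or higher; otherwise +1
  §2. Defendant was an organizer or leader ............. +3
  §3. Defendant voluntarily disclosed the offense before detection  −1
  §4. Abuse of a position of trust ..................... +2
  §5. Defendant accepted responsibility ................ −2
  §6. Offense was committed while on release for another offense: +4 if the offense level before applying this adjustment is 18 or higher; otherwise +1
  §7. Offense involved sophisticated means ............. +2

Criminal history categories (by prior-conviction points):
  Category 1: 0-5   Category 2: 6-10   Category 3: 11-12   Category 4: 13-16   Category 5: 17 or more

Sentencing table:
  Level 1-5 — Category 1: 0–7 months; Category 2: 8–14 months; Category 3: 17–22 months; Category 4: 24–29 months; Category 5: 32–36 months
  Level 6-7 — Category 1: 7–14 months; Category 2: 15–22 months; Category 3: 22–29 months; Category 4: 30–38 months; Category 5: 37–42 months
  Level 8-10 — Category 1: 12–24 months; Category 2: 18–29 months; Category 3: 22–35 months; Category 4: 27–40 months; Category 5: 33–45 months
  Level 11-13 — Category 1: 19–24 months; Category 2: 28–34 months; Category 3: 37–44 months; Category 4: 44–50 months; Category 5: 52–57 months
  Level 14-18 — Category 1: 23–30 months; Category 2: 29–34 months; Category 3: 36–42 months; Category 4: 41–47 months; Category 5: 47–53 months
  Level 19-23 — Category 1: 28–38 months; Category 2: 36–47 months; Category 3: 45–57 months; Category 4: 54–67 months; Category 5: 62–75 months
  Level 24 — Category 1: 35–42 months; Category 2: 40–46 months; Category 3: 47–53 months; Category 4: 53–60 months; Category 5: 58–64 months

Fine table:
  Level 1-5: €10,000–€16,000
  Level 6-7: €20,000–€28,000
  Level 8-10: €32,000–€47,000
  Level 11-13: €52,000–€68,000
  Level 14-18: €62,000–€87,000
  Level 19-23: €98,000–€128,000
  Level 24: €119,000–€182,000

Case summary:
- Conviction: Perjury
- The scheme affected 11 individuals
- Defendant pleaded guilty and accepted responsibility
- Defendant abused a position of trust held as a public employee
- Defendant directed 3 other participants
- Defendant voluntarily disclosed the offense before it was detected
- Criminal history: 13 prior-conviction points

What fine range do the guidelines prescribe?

€32,000–€47,000

Base offense level for perjury: 5.
§1 applies (level before this adjustment is 5 < 14, so +1): 5 + 1 = 6.
§2 applies: 6 + 3 = 9.
§3 applies: 9 − 1 = 8.
§4 applies: 8 + 2 = 10.
§5 applies: 10 − 2 = 8.
§6 does not apply.
§7 does not apply.
Final offense level: 8.
Level 8 falls in the 8-10 band.
Fine table: Level 8-10 → €32,000–€47,000.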